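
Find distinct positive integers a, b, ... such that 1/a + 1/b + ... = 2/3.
1/2 + 1/6

Greedy algorithm:
2/3: ceiling(3/2) = 2, use 1/2
1/6: ceiling(6/1) = 6, use 1/6
Result: 2/3 = 1/2 + 1/6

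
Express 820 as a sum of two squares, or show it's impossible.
6² + 28² (a=6, b=28)

Factorization: 820 = 2^2 × 5 × 41
By Fermat: n is sum of two squares iff every prime p ≡ 3 (mod 4) appears to even power.
All primes ≡ 3 (mod 4) appear to even power.
Search a = 0, 1, 2, … for 820 - a² a perfect square: first hit at a = 6: 820 - 36 = 784 = 28².
820 = 6² + 28² = 36 + 784 ✓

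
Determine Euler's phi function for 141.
92

141 = 3 × 47
φ(n) = n × ∏(1 - 1/p) for each prime p dividing n
φ(141) = 141 × (1 - 1/3) × (1 - 1/47) = 92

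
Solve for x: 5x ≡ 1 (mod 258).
155

gcd(5, 258) = 1, so the inverse exists.
Extended Euclidean algorithm on (258, 5):
258 = 51 × 5 + 3  ⟹  3 = (1)·258 + (-51)·5
5 = 1 × 3 + 2  ⟹  2 = (-1)·258 + (52)·5
3 = 1 × 2 + 1  ⟹  1 = (2)·258 + (-103)·5
So (-103)·5 ≡ 1 (mod 258), i.e. 5^(-1) ≡ -103 ≡ 155 (mod 258).
Check: 5 × 155 = 775 ≡ 1 (mod 258)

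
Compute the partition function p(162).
129913904637

p(n) counts ways to write n as a sum of positive integers (order ignored).
Euler's pentagonal recurrence: p(k) = p(k-1) + p(k-2) - p(k-5) - p(k-7) + p(k-12) + p(k-15) - ... (offsets j(3j∓1)/2, signs ++--, p(0)=1, p(<0)=0).
DP table for k = 0..161: p(0)=1, p(1)=1, p(2)=2, p(3)=3, p(4)=5, p(5)=7, p(6)=11, p(7)=15, p(8)=22, p(9)=30, p(10)=42, p(11)=56, p(12)=77, p(13)=101, p(14)=135, p(15)=176, p(16)=231, p(17)=297, p(18)=385, p(19)=490, p(20)=627, p(21)=792, p(22)=1002, p(23)=1255, p(24)=1575, p(25)=1958, p(26)=2436, p(27)=3010, p(28)=3718, p(29)=4565, p(30)=5604, p(31)=6842, p(32)=8349, p(33)=10143, p(34)=12310, p(35)=14883, p(36)=17977, p(37)=21637, p(38)=26015, p(39)=31185, p(40)=37338, p(41)=44583, p(42)=53174, p(43)=63261, p(44)=75175, p(45)=89134, p(46)=105558, p(47)=124754, p(48)=147273, p(49)=173525, p(50)=204226, p(51)=239943, p(52)=281589, p(53)=329931, p(54)=386155, p(55)=451276, p(56)=526823, p(57)=614154, p(58)=715220, p(59)=831820, p(60)=966467, p(61)=1121505, p(62)=1300156, p(63)=1505499, p(64)=1741630, p(65)=2012558, p(66)=2323520, p(67)=2679689, p(68)=3087735, p(69)=3554345, p(70)=4087968, p(71)=4697205, p(72)=5392783, p(73)=6185689, p(74)=7089500, p(75)=8118264, p(76)=9289091, p(77)=10619863, p(78)=12132164, p(79)=13848650, p(80)=15796476, p(81)=18004327, p(82)=20506255, p(83)=23338469, p(84)=26543660, p(85)=30167357, p(86)=34262962, p(87)=38887673, p(88)=44108109, p(89)=49995925, p(90)=56634173, p(91)=64112359, p(92)=72533807, p(93)=82010177, p(94)=92669720, p(95)=104651419, p(96)=118114304, p(97)=133230930, p(98)=150198136, p(99)=169229875, p(100)=190569292, p(101)=214481126, p(102)=241265379, p(103)=271248950, p(104)=304801365, p(105)=342325709, p(106)=384276336, p(107)=431149389, p(108)=483502844, p(109)=541946240, p(110)=607163746, p(111)=679903203, p(112)=761002156, p(113)=851376628, p(114)=952050665, p(115)=1064144451, p(116)=1188908248, p(117)=1327710076, p(118)=1482074143, p(119)=1653668665, p(120)=1844349560, p(121)=2056148051, p(122)=2291320912, p(123)=2552338241, p(124)=2841940500, p(125)=3163127352, p(126)=3519222692, p(127)=3913864295, p(128)=4351078600, p(129)=4835271870, p(130)=5371315400, p(131)=5964539504, p(132)=6620830889, p(133)=7346629512, p(134)=8149040695, p(135)=9035836076, p(136)=10015581680, p(137)=11097645016, p(138)=12292341831, p(139)=13610949895, p(140)=15065878135, p(141)=16670689208, p(142)=18440293320, p(143)=20390982757, p(144)=22540654445, p(145)=24908858009, p(146)=27517052599, p(147)=30388671978, p(148)=33549419497, p(149)=37027355200, p(150)=40853235313, p(151)=45060624582, p(152)=49686288421, p(153)=54770336324, p(154)=60356673280, p(155)=66493182097, p(156)=73232243759, p(157)=80630964769, p(158)=88751778802, p(159)=97662728555, p(160)=107438159466, p(161)=118159068427.
Final step: p(162) = p(161) + p(160) - p(157) - p(155) + p(150) + p(147) - p(140) - p(136) + p(127) + p(122) - p(111) - p(105) + p(92) + p(85) - p(70) - p(62) + p(45) + p(36) - p(17) - p(7)
= 118159068427 + 107438159466 - 80630964769 - 66493182097 + 40853235313 + 30388671978 - 15065878135 - 10015581680 + 3913864295 + 2291320912 - 679903203 - 342325709 + 72533807 + 30167357 - 4087968 - 1300156 + 89134 + 17977 - 297 - 15
= 129913904637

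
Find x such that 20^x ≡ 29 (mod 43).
17

Baby-step giant-step with step n = ⌈√43⌉ = 7.
Baby steps 20^j mod 43 (j:value) for j=0..6: 0:1, 1:20, 2:13, 3:2, 4:40, 5:26, 6:4.
Giant-step multiplier: 20^(-7) ≡ 20^(42-7) = 20^35 ≡ 7 (mod 43).
Giant steps γ_i = 29·7^i mod 43: γ_0=29, γ_1=31, γ_2=2 (in table at j=3).
x = i·n + j = 2·7 + 3 = 17.
Check: 20^17 ≡ 29 (mod 43).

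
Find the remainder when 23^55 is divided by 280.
247

Repeated squaring. Binary of 55 = 110111.
23^1 ≡ 23 (mod 280); 23^2 ≡ 249 (mod 280); 23^4 ≡ 121 (mod 280); 23^8 ≡ 81 (mod 280); 23^16 ≡ 121 (mod 280); 23^32 ≡ 81 (mod 280)
23^55 = 23^1 × 23^2 × 23^4 × 23^16 × 23^32 ≡ 247 (mod 280)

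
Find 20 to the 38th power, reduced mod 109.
21

Repeated squaring. Binary of 38 = 100110.
20^1 ≡ 20 (mod 109); 20^2 ≡ 73 (mod 109); 20^4 ≡ 97 (mod 109); 20^8 ≡ 35 (mod 109); 20^16 ≡ 26 (mod 109); 20^32 ≡ 22 (mod 109)
20^38 = 20^2 × 20^4 × 20^32 ≡ 21 (mod 109)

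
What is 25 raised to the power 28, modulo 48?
1

Repeated squaring. Binary of 28 = 11100.
25^1 ≡ 25 (mod 48); 25^2 ≡ 1 (mod 48); 25^4 ≡ 1 (mod 48); 25^8 ≡ 1 (mod 48); 25^16 ≡ 1 (mod 48)
25^28 = 25^4 × 25^8 × 25^16 ≡ 1 (mod 48)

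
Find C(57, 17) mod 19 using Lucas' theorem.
0

Using Lucas' theorem:
Write n=57 and k=17 in base 19:
n in base 19: [3, 0]
k in base 19: [0, 17]
C(57,17) mod 19 = ∏ C(n_i, k_i) mod 19
Digit binomials (mod 19): C(3,0) = 1; C(0,17) = 0 (k_i > n_i)
Product: 1 × 0 = 0 ≡ 0 (mod 19)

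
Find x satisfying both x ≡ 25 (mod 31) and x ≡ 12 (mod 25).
87

Using Chinese Remainder Theorem:
M = 31 × 25 = 775
M1 = 25, M2 = 31
y1 = 25^(-1) mod 31 = 5
y2 = 31^(-1) mod 25 = 21
x = (25×25×5 + 12×31×21) mod 775 = 87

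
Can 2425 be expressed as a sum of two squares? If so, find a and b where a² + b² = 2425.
11² + 48² (a=11, b=48)

Factorization: 2425 = 5^2 × 97
By Fermat: n is sum of two squares iff every prime p ≡ 3 (mod 4) appears to even power.
All primes ≡ 3 (mod 4) appear to even power.
Search a = 0, 1, 2, … for 2425 - a² a perfect square: first hit at a = 11: 2425 - 121 = 2304 = 48².
2425 = 11² + 48² = 121 + 2304 ✓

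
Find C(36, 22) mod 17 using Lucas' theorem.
0

Using Lucas' theorem:
Write n=36 and k=22 in base 17:
n in base 17: [2, 2]
k in base 17: [1, 5]
C(36,22) mod 17 = ∏ C(n_i, k_i) mod 17
Digit binomials (mod 17): C(2,1) = 2; C(2,5) = 0 (k_i > n_i)
Product: 2 × 0 = 0 ≡ 0 (mod 17)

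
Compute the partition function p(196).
2814570987591

p(n) counts ways to write n as a sum of positive integers (order ignored).
Euler's pentagonal recurrence: p(k) = p(k-1) + p(k-2) - p(k-5) - p(k-7) + p(k-12) + p(k-15) - ... (offsets j(3j∓1)/2, signs ++--, p(0)=1, p(<0)=0).
DP table for k = 0..195: p(0)=1, p(1)=1, p(2)=2, p(3)=3, p(4)=5, p(5)=7, p(6)=11, p(7)=15, p(8)=22, p(9)=30, p(10)=42, p(11)=56, p(12)=77, p(13)=101, p(14)=135, p(15)=176, p(16)=231, p(17)=297, p(18)=385, p(19)=490, p(20)=627, p(21)=792, p(22)=1002, p(23)=1255, p(24)=1575, p(25)=1958, p(26)=2436, p(27)=3010, p(28)=3718, p(29)=4565, p(30)=5604, p(31)=6842, p(32)=8349, p(33)=10143, p(34)=12310, p(35)=14883, p(36)=17977, p(37)=21637, p(38)=26015, p(39)=31185, p(40)=37338, p(41)=44583, p(42)=53174, p(43)=63261, p(44)=75175, p(45)=89134, p(46)=105558, p(47)=124754, p(48)=147273, p(49)=173525, p(50)=204226, p(51)=239943, p(52)=281589, p(53)=329931, p(54)=386155, p(55)=451276, p(56)=526823, p(57)=614154, p(58)=715220, p(59)=831820, p(60)=966467, p(61)=1121505, p(62)=1300156, p(63)=1505499, p(64)=1741630, p(65)=2012558, p(66)=2323520, p(67)=2679689, p(68)=3087735, p(69)=3554345, p(70)=4087968, p(71)=4697205, p(72)=5392783, p(73)=6185689, p(74)=7089500, p(75)=8118264, p(76)=9289091, p(77)=10619863, p(78)=12132164, p(79)=13848650, p(80)=15796476, p(81)=18004327, p(82)=20506255, p(83)=23338469, p(84)=26543660, p(85)=30167357, p(86)=34262962, p(87)=38887673, p(88)=44108109, p(89)=49995925, p(90)=56634173, p(91)=64112359, p(92)=72533807, p(93)=82010177, p(94)=92669720, p(95)=104651419, p(96)=118114304, p(97)=133230930, p(98)=150198136, p(99)=169229875, p(100)=190569292, p(101)=214481126, p(102)=241265379, p(103)=271248950, p(104)=304801365, p(105)=342325709, p(106)=384276336, p(107)=431149389, p(108)=483502844, p(109)=541946240, p(110)=607163746, p(111)=679903203, p(112)=761002156, p(113)=851376628, p(114)=952050665, p(115)=1064144451, p(116)=1188908248, p(117)=1327710076, p(118)=1482074143, p(119)=1653668665, p(120)=1844349560, p(121)=2056148051, p(122)=2291320912, p(123)=2552338241, p(124)=2841940500, p(125)=3163127352, p(126)=3519222692, p(127)=3913864295, p(128)=4351078600, p(129)=4835271870, p(130)=5371315400, p(131)=5964539504, p(132)=6620830889, p(133)=7346629512, p(134)=8149040695, p(135)=9035836076, p(136)=10015581680, p(137)=11097645016, p(138)=12292341831, p(139)=13610949895, p(140)=15065878135, p(141)=16670689208, p(142)=18440293320, p(143)=20390982757, p(144)=22540654445, p(145)=24908858009, p(146)=27517052599, p(147)=30388671978, p(148)=33549419497, p(149)=37027355200, p(150)=40853235313, p(151)=45060624582, p(152)=49686288421, p(153)=54770336324, p(154)=60356673280, p(155)=66493182097, p(156)=73232243759, p(157)=80630964769, p(158)=88751778802, p(159)=97662728555, p(160)=107438159466, p(161)=118159068427, p(162)=129913904637, p(163)=142798995930, p(164)=156919475295, p(165)=172389800255, p(166)=189334822579, p(167)=207890420102, p(168)=228204732751, p(169)=250438925115, p(170)=274768617130, p(171)=301384802048, p(172)=330495499613, p(173)=362326859895, p(174)=397125074750, p(175)=435157697830, p(176)=476715857290, p(177)=522115831195, p(178)=571701605655, p(179)=625846753120, p(180)=684957390936, p(181)=749474411781, p(182)=819876908323, p(183)=896684817527, p(184)=980462880430, p(185)=1071823774337, p(186)=1171432692373, p(187)=1280011042268, p(188)=1398341745571, p(189)=1527273599625, p(190)=1667727404093, p(191)=1820701100652, p(192)=1987276856363, p(193)=2168627105469, p(194)=2366022741845, p(195)=2580840212973.
Final step: p(196) = p(195) + p(194) - p(191) - p(189) + p(184) + p(181) - p(174) - p(170) + p(161) + p(156) - p(145) - p(139) + p(126) + p(119) - p(104) - p(96) + p(79) + p(70) - p(51) - p(41) + p(20) + p(9)
= 2580840212973 + 2366022741845 - 1820701100652 - 1527273599625 + 980462880430 + 749474411781 - 397125074750 - 274768617130 + 118159068427 + 73232243759 - 24908858009 - 13610949895 + 3519222692 + 1653668665 - 304801365 - 118114304 + 13848650 + 4087968 - 239943 - 44583 + 627 + 30
= 2814570987591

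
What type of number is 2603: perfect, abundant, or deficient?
deficient

Proper divisors of 2603: sum = 1 + 19 + 137 = 157
Since 157 < 2603, 2603 is deficient.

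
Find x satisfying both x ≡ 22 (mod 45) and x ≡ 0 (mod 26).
832

Using Chinese Remainder Theorem:
M = 45 × 26 = 1170
M1 = 26, M2 = 45
y1 = 26^(-1) mod 45 = 26
y2 = 45^(-1) mod 26 = 11
x = (22×26×26 + 0×45×11) mod 1170 = 832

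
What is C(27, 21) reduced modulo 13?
0

Using Lucas' theorem:
Write n=27 and k=21 in base 13:
n in base 13: [2, 1]
k in base 13: [1, 8]
C(27,21) mod 13 = ∏ C(n_i, k_i) mod 13
Digit binomials (mod 13): C(2,1) = 2; C(1,8) = 0 (k_i > n_i)
Product: 2 × 0 = 0 ≡ 0 (mod 13)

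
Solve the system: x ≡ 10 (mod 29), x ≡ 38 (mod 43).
1199

Using Chinese Remainder Theorem:
M = 29 × 43 = 1247
M1 = 43, M2 = 29
y1 = 43^(-1) mod 29 = 27
y2 = 29^(-1) mod 43 = 3
x = (10×43×27 + 38×29×3) mod 1247 = 1199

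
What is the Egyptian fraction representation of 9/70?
1/8 + 1/280

Greedy algorithm:
9/70: ceiling(70/9) = 8, use 1/8
1/280: ceiling(280/1) = 280, use 1/280
Result: 9/70 = 1/8 + 1/280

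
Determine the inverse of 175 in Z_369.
97

gcd(175, 369) = 1, so the inverse exists.
Extended Euclidean algorithm on (369, 175):
369 = 2 × 175 + 19  ⟹  19 = (1)·369 + (-2)·175
175 = 9 × 19 + 4  ⟹  4 = (-9)·369 + (19)·175
19 = 4 × 4 + 3  ⟹  3 = (37)·369 + (-78)·175
4 = 1 × 3 + 1  ⟹  1 = (-46)·369 + (97)·175
So (97)·175 ≡ 1 (mod 369), i.e. 175^(-1) ≡ 97 (mod 369).
Check: 175 × 97 = 16975 ≡ 1 (mod 369)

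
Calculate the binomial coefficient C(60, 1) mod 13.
8

Using Lucas' theorem:
Write n=60 and k=1 in base 13:
n in base 13: [4, 8]
k in base 13: [0, 1]
C(60,1) mod 13 = ∏ C(n_i, k_i) mod 13
Digit binomials (mod 13): C(4,0) = 1; C(8,1) = 8
Product: 1 × 8 = 8 ≡ 8 (mod 13)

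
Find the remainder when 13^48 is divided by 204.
1

Repeated squaring. Binary of 48 = 110000.
13^1 ≡ 13 (mod 204); 13^2 ≡ 169 (mod 204); 13^4 ≡ 1 (mod 204); 13^8 ≡ 1 (mod 204); 13^16 ≡ 1 (mod 204); 13^32 ≡ 1 (mod 204)
13^48 = 13^16 × 13^32 ≡ 1 (mod 204)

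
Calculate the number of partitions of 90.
56634173

p(n) counts ways to write n as a sum of positive integers (order ignored).
Euler's pentagonal recurrence: p(k) = p(k-1) + p(k-2) - p(k-5) - p(k-7) + p(k-12) + p(k-15) - ... (offsets j(3j∓1)/2, signs ++--, p(0)=1, p(<0)=0).
DP table for k = 0..89: p(0)=1, p(1)=1, p(2)=2, p(3)=3, p(4)=5, p(5)=7, p(6)=11, p(7)=15, p(8)=22, p(9)=30, p(10)=42, p(11)=56, p(12)=77, p(13)=101, p(14)=135, p(15)=176, p(16)=231, p(17)=297, p(18)=385, p(19)=490, p(20)=627, p(21)=792, p(22)=1002, p(23)=1255, p(24)=1575, p(25)=1958, p(26)=2436, p(27)=3010, p(28)=3718, p(29)=4565, p(30)=5604, p(31)=6842, p(32)=8349, p(33)=10143, p(34)=12310, p(35)=14883, p(36)=17977, p(37)=21637, p(38)=26015, p(39)=31185, p(40)=37338, p(41)=44583, p(42)=53174, p(43)=63261, p(44)=75175, p(45)=89134, p(46)=105558, p(47)=124754, p(48)=147273, p(49)=173525, p(50)=204226, p(51)=239943, p(52)=281589, p(53)=329931, p(54)=386155, p(55)=451276, p(56)=526823, p(57)=614154, p(58)=715220, p(59)=831820, p(60)=966467, p(61)=1121505, p(62)=1300156, p(63)=1505499, p(64)=1741630, p(65)=2012558, p(66)=2323520, p(67)=2679689, p(68)=3087735, p(69)=3554345, p(70)=4087968, p(71)=4697205, p(72)=5392783, p(73)=6185689, p(74)=7089500, p(75)=8118264, p(76)=9289091, p(77)=10619863, p(78)=12132164, p(79)=13848650, p(80)=15796476, p(81)=18004327, p(82)=20506255, p(83)=23338469, p(84)=26543660, p(85)=30167357, p(86)=34262962, p(87)=38887673, p(88)=44108109, p(89)=49995925.
Final step: p(90) = p(89) + p(88) - p(85) - p(83) + p(78) + p(75) - p(68) - p(64) + p(55) + p(50) - p(39) - p(33) + p(20) + p(13)
= 49995925 + 44108109 - 30167357 - 23338469 + 12132164 + 8118264 - 3087735 - 1741630 + 451276 + 204226 - 31185 - 10143 + 627 + 101
= 56634173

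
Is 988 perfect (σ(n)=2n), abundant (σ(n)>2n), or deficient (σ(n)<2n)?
deficient

Proper divisors of 988: sum = 1 + 2 + 4 + 13 + 19 + 26 + 38 + 52 + 76 + 247 + 494 = 972
Since 972 < 988, 988 is deficient.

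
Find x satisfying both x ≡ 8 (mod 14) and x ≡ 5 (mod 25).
330

Using Chinese Remainder Theorem:
M = 14 × 25 = 350
M1 = 25, M2 = 14
y1 = 25^(-1) mod 14 = 9
y2 = 14^(-1) mod 25 = 9
x = (8×25×9 + 5×14×9) mod 350 = 330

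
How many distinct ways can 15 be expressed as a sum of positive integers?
176

p(n) counts ways to write n as a sum of positive integers (order ignored).
Euler's pentagonal recurrence: p(k) = p(k-1) + p(k-2) - p(k-5) - p(k-7) + p(k-12) + p(k-15) - ... (offsets j(3j∓1)/2, signs ++--, p(0)=1, p(<0)=0).
DP table for k = 0..14: p(0)=1, p(1)=1, p(2)=2, p(3)=3, p(4)=5, p(5)=7, p(6)=11, p(7)=15, p(8)=22, p(9)=30, p(10)=42, p(11)=56, p(12)=77, p(13)=101, p(14)=135.
Final step: p(15) = p(14) + p(13) - p(10) - p(8) + p(3) + p(0)
= 135 + 101 - 42 - 22 + 3 + 1
= 176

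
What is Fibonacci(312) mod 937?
914

Matrix identity: Q^n = [[F_(n+1), F_n], [F_n, F_(n-1)]] with Q = [[1,1],[1,0]].
n = 312 = 100111000₂. Square-and-multiply, entries mod 937:
Q^1 = [[1,1],[1,0]]
Q^2 = (Q^1)² = [[2,1],[1,1]]
Q^4 = (Q^2)² = [[5,3],[3,2]]
Q^9 = (Q^4)²·Q = [[55,34],[34,21]]
Q^19 = (Q^9)²·Q = [[206,433],[433,710]]
Q^39 = (Q^19)²·Q = [[637,360],[360,277]]
Q^78 = (Q^39)² = [[342,153],[153,189]]
Q^156 = (Q^78)² = [[760,661],[661,99]]
Q^312 = (Q^156)² = [[687,914],[914,710]]
F_312 mod 937 = Q^312[0][1] = 914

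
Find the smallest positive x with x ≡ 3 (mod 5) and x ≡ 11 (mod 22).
33

Using Chinese Remainder Theorem:
M = 5 × 22 = 110
M1 = 22, M2 = 5
y1 = 22^(-1) mod 5 = 3
y2 = 5^(-1) mod 22 = 9
x = (3×22×3 + 11×5×9) mod 110 = 33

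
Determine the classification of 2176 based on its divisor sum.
abundant

Proper divisors of 2176: sum = 1 + 2 + 4 + 8 + 16 + 17 + 32 + 34 + 64 + 68 + 128 + 136 + 272 + 544 + 1088 = 2414
Since 2414 > 2176, 2176 is abundant.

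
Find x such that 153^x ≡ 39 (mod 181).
140

Baby-step giant-step with step n = ⌈√181⌉ = 14.
Baby steps 153^j mod 181 (j:value) for j=0..13: 0:1, 1:153, 2:60, 3:130, 4:161, 5:17, 6:67, 7:115, 8:38, 9:22, 10:108, 11:53, 12:145, 13:103.
Giant-step multiplier: 153^(-14) ≡ 153^(180-14) = 153^166 ≡ 166 (mod 181).
Giant steps γ_i = 39·166^i mod 181: γ_0=39, γ_1=139, γ_2=87, γ_3=143, γ_4=27, γ_5=138, γ_6=102, γ_7=99, γ_8=144, γ_9=12, γ_10=1 (in table at j=0).
x = i·n + j = 10·14 + 0 = 140.
Check: 153^140 ≡ 39 (mod 181).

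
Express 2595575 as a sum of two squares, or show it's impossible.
Not possible

Factorization: 2595575 = 5^2 × 47^3
By Fermat: n is sum of two squares iff every prime p ≡ 3 (mod 4) appears to even power.
Prime(s) ≡ 3 (mod 4) with odd exponent: [(47, 3)]
Therefore 2595575 cannot be expressed as a² + b².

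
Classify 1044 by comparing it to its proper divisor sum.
abundant

Proper divisors of 1044: sum = 1 + 2 + 3 + 4 + 6 + 9 + 12 + 18 + ... + 174 + 261 + 348 + 522 (17 divisors) = 1686
Since 1686 > 1044, 1044 is abundant.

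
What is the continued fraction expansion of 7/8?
[0; 1, 7]

Euclidean algorithm steps:
7 = 0 × 8 + 7
8 = 1 × 7 + 1
7 = 7 × 1 + 0
Continued fraction: [0; 1, 7]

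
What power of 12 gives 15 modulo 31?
9

Baby-step giant-step with step n = ⌈√31⌉ = 6.
Baby steps 12^j mod 31 (j:value) for j=0..5: 0:1, 1:12, 2:20, 3:23, 4:28, 5:26.
Giant-step multiplier: 12^(-6) ≡ 12^(30-6) = 12^24 ≡ 16 (mod 31).
Giant steps γ_i = 15·16^i mod 31: γ_0=15, γ_1=23 (in table at j=3).
x = i·n + j = 1·6 + 3 = 9.
Check: 12^9 ≡ 15 (mod 31).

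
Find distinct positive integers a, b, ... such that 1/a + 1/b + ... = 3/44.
1/15 + 1/660

Greedy algorithm:
3/44: ceiling(44/3) = 15, use 1/15
1/660: ceiling(660/1) = 660, use 1/660
Result: 3/44 = 1/15 + 1/660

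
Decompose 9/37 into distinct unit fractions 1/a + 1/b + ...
1/5 + 1/24 + 1/635 + 1/563880

Greedy algorithm:
9/37: ceiling(37/9) = 5, use 1/5
8/185: ceiling(185/8) = 24, use 1/24
7/4440: ceiling(4440/7) = 635, use 1/635
1/563880: ceiling(563880/1) = 563880, use 1/563880
Result: 9/37 = 1/5 + 1/24 + 1/635 + 1/563880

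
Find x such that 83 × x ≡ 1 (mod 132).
35

gcd(83, 132) = 1, so the inverse exists.
Extended Euclidean algorithm on (132, 83):
132 = 1 × 83 + 49  ⟹  49 = (1)·132 + (-1)·83
83 = 1 × 49 + 34  ⟹  34 = (-1)·132 + (2)·83
49 = 1 × 34 + 15  ⟹  15 = (2)·132 + (-3)·83
34 = 2 × 15 + 4  ⟹  4 = (-5)·132 + (8)·83
15 = 3 × 4 + 3  ⟹  3 = (17)·132 + (-27)·83
4 = 1 × 3 + 1  ⟹  1 = (-22)·132 + (35)·83
So (35)·83 ≡ 1 (mod 132), i.e. 83^(-1) ≡ 35 (mod 132).
Check: 83 × 35 = 2905 ≡ 1 (mod 132)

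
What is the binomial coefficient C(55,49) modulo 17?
0

Using Lucas' theorem:
Write n=55 and k=49 in base 17:
n in base 17: [3, 4]
k in base 17: [2, 15]
C(55,49) mod 17 = ∏ C(n_i, k_i) mod 17
Digit binomials (mod 17): C(3,2) = 3; C(4,15) = 0 (k_i > n_i)
Product: 3 × 0 = 0 ≡ 0 (mod 17)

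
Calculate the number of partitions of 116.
1188908248

p(n) counts ways to write n as a sum of positive integers (order ignored).
Euler's pentagonal recurrence: p(k) = p(k-1) + p(k-2) - p(k-5) - p(k-7) + p(k-12) + p(k-15) - ... (offsets j(3j∓1)/2, signs ++--, p(0)=1, p(<0)=0).
DP table for k = 0..115: p(0)=1, p(1)=1, p(2)=2, p(3)=3, p(4)=5, p(5)=7, p(6)=11, p(7)=15, p(8)=22, p(9)=30, p(10)=42, p(11)=56, p(12)=77, p(13)=101, p(14)=135, p(15)=176, p(16)=231, p(17)=297, p(18)=385, p(19)=490, p(20)=627, p(21)=792, p(22)=1002, p(23)=1255, p(24)=1575, p(25)=1958, p(26)=2436, p(27)=3010, p(28)=3718, p(29)=4565, p(30)=5604, p(31)=6842, p(32)=8349, p(33)=10143, p(34)=12310, p(35)=14883, p(36)=17977, p(37)=21637, p(38)=26015, p(39)=31185, p(40)=37338, p(41)=44583, p(42)=53174, p(43)=63261, p(44)=75175, p(45)=89134, p(46)=105558, p(47)=124754, p(48)=147273, p(49)=173525, p(50)=204226, p(51)=239943, p(52)=281589, p(53)=329931, p(54)=386155, p(55)=451276, p(56)=526823, p(57)=614154, p(58)=715220, p(59)=831820, p(60)=966467, p(61)=1121505, p(62)=1300156, p(63)=1505499, p(64)=1741630, p(65)=2012558, p(66)=2323520, p(67)=2679689, p(68)=3087735, p(69)=3554345, p(70)=4087968, p(71)=4697205, p(72)=5392783, p(73)=6185689, p(74)=7089500, p(75)=8118264, p(76)=9289091, p(77)=10619863, p(78)=12132164, p(79)=13848650, p(80)=15796476, p(81)=18004327, p(82)=20506255, p(83)=23338469, p(84)=26543660, p(85)=30167357, p(86)=34262962, p(87)=38887673, p(88)=44108109, p(89)=49995925, p(90)=56634173, p(91)=64112359, p(92)=72533807, p(93)=82010177, p(94)=92669720, p(95)=104651419, p(96)=118114304, p(97)=133230930, p(98)=150198136, p(99)=169229875, p(100)=190569292, p(101)=214481126, p(102)=241265379, p(103)=271248950, p(104)=304801365, p(105)=342325709, p(106)=384276336, p(107)=431149389, p(108)=483502844, p(109)=541946240, p(110)=607163746, p(111)=679903203, p(112)=761002156, p(113)=851376628, p(114)=952050665, p(115)=1064144451.
Final step: p(116) = p(115) + p(114) - p(111) - p(109) + p(104) + p(101) - p(94) - p(90) + p(81) + p(76) - p(65) - p(59) + p(46) + p(39) - p(24) - p(16)
= 1064144451 + 952050665 - 679903203 - 541946240 + 304801365 + 214481126 - 92669720 - 56634173 + 18004327 + 9289091 - 2012558 - 831820 + 105558 + 31185 - 1575 - 231
= 1188908248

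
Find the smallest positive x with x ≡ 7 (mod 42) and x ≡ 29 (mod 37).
1435

Using Chinese Remainder Theorem:
M = 42 × 37 = 1554
M1 = 37, M2 = 42
y1 = 37^(-1) mod 42 = 25
y2 = 42^(-1) mod 37 = 15
x = (7×37×25 + 29×42×15) mod 1554 = 1435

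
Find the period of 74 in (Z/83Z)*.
82

83 is prime, so ord(74) divides φ(83) = 82.
Divisors of 82: 1, 2, 41, 82.
Repeated squaring: 74^1 ≡ 74, 74^2 ≡ 81, 74^4 ≡ 4, 74^8 ≡ 16, 74^16 ≡ 7, 74^32 ≡ 49, 74^64 ≡ 77 (mod 83).
Test 74^d mod 83 for each divisor d in increasing order:
74^1 ≡ 74
74^2 ≡ 81
74^41 = 74^32·74^8·74^1 ≡ 82
74^82 = 74^64·74^16·74^2 ≡ 1  ← first divisor giving 1
The order is 82.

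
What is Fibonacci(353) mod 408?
13

Matrix identity: Q^n = [[F_(n+1), F_n], [F_n, F_(n-1)]] with Q = [[1,1],[1,0]].
n = 353 = 101100001₂. Square-and-multiply, entries mod 408:
Q^1 = [[1,1],[1,0]]
Q^2 = (Q^1)² = [[2,1],[1,1]]
Q^5 = (Q^2)²·Q = [[8,5],[5,3]]
Q^11 = (Q^5)²·Q = [[144,89],[89,55]]
Q^22 = (Q^11)² = [[97,167],[167,338]]
Q^44 = (Q^22)² = [[170,21],[21,149]]
Q^88 = (Q^44)² = [[373,171],[171,202]]
Q^176 = (Q^88)² = [[274,405],[405,277]]
Q^353 = (Q^176)²·Q = [[400,13],[13,387]]
F_353 mod 408 = Q^353[0][1] = 13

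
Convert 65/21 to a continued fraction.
[3; 10, 2]

Euclidean algorithm steps:
65 = 3 × 21 + 2
21 = 10 × 2 + 1
2 = 2 × 1 + 0
Continued fraction: [3; 10, 2]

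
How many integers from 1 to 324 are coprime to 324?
108

324 = 2^2 × 3^4
φ(n) = n × ∏(1 - 1/p) for each prime p dividing n
φ(324) = 324 × (1 - 1/2) × (1 - 1/3) = 108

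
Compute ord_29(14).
28

29 is prime, so ord(14) divides φ(29) = 28.
Divisors of 28: 1, 2, 4, 7, 14, 28.
Repeated squaring: 14^1 ≡ 14, 14^2 ≡ 22, 14^4 ≡ 20, 14^8 ≡ 23, 14^16 ≡ 7 (mod 29).
Test 14^d mod 29 for each divisor d in increasing order:
14^1 ≡ 14
14^2 ≡ 22
14^4 ≡ 20
14^7 = 14^4·14^2·14^1 ≡ 12
14^14 = 14^8·14^4·14^2 ≡ 28
14^28 = 14^16·14^8·14^4 ≡ 1  ← first divisor giving 1
The order is 28.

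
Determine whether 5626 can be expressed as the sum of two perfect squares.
1² + 75² (a=1, b=75)

Factorization: 5626 = 2 × 29 × 97
By Fermat: n is sum of two squares iff every prime p ≡ 3 (mod 4) appears to even power.
All primes ≡ 3 (mod 4) appear to even power.
Search a = 0, 1, 2, … for 5626 - a² a perfect square: first hit at a = 1: 5626 - 1 = 5625 = 75².
5626 = 1² + 75² = 1 + 5625 ✓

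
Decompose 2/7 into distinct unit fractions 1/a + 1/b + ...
1/4 + 1/28

Greedy algorithm:
2/7: ceiling(7/2) = 4, use 1/4
1/28: ceiling(28/1) = 28, use 1/28
Result: 2/7 = 1/4 + 1/28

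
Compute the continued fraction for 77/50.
[1; 1, 1, 5, 1, 3]

Euclidean algorithm steps:
77 = 1 × 50 + 27
50 = 1 × 27 + 23
27 = 1 × 23 + 4
23 = 5 × 4 + 3
4 = 1 × 3 + 1
3 = 3 × 1 + 0
Continued fraction: [1; 1, 1, 5, 1, 3]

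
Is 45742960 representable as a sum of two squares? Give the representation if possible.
Not possible

Factorization: 45742960 = 2^4 × 5 × 83^3
By Fermat: n is sum of two squares iff every prime p ≡ 3 (mod 4) appears to even power.
Prime(s) ≡ 3 (mod 4) with odd exponent: [(83, 3)]
Therefore 45742960 cannot be expressed as a² + b².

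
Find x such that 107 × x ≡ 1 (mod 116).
103

gcd(107, 116) = 1, so the inverse exists.
Extended Euclidean algorithm on (116, 107):
116 = 1 × 107 + 9  ⟹  9 = (1)·116 + (-1)·107
107 = 11 × 9 + 8  ⟹  8 = (-11)·116 + (12)·107
9 = 1 × 8 + 1  ⟹  1 = (12)·116 + (-13)·107
So (-13)·107 ≡ 1 (mod 116), i.e. 107^(-1) ≡ -13 ≡ 103 (mod 116).
Check: 107 × 103 = 11021 ≡ 1 (mod 116)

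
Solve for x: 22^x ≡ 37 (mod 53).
34

Baby-step giant-step with step n = ⌈√53⌉ = 8.
Baby steps 22^j mod 53 (j:value) for j=0..7: 0:1, 1:22, 2:7, 3:48, 4:49, 5:18, 6:25, 7:20.
Giant-step multiplier: 22^(-8) ≡ 22^(52-8) = 22^44 ≡ 10 (mod 53).
Giant steps γ_i = 37·10^i mod 53: γ_0=37, γ_1=52, γ_2=43, γ_3=6, γ_4=7 (in table at j=2).
x = i·n + j = 4·8 + 2 = 34.
Check: 22^34 ≡ 37 (mod 53).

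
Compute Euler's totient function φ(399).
216

399 = 3 × 7 × 19
φ(n) = n × ∏(1 - 1/p) for each prime p dividing n
φ(399) = 399 × (1 - 1/3) × (1 - 1/7) × (1 - 1/19) = 216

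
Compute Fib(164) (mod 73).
38

Matrix identity: Q^n = [[F_(n+1), F_n], [F_n, F_(n-1)]] with Q = [[1,1],[1,0]].
n = 164 = 10100100₂. Square-and-multiply, entries mod 73:
Q^1 = [[1,1],[1,0]]
Q^2 = (Q^1)² = [[2,1],[1,1]]
Q^5 = (Q^2)²·Q = [[8,5],[5,3]]
Q^10 = (Q^5)² = [[16,55],[55,34]]
Q^20 = (Q^10)² = [[69,49],[49,20]]
Q^41 = (Q^20)²·Q = [[62,8],[8,54]]
Q^82 = (Q^41)² = [[39,52],[52,60]]
Q^164 = (Q^82)² = [[64,38],[38,26]]
F_164 mod 73 = Q^164[0][1] = 38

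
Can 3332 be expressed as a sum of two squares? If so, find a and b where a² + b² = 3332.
14² + 56² (a=14, b=56)

Factorization: 3332 = 2^2 × 7^2 × 17
By Fermat: n is sum of two squares iff every prime p ≡ 3 (mod 4) appears to even power.
All primes ≡ 3 (mod 4) appear to even power.
Search a = 0, 1, 2, … for 3332 - a² a perfect square: first hit at a = 14: 3332 - 196 = 3136 = 56².
3332 = 14² + 56² = 196 + 3136 ✓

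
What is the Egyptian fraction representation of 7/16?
1/3 + 1/10 + 1/240

Greedy algorithm:
7/16: ceiling(16/7) = 3, use 1/3
5/48: ceiling(48/5) = 10, use 1/10
1/240: ceiling(240/1) = 240, use 1/240
Result: 7/16 = 1/3 + 1/10 + 1/240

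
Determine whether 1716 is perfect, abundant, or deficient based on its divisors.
abundant

Proper divisors of 1716: sum = 1 + 2 + 3 + 4 + 6 + 11 + 12 + 13 + ... + 286 + 429 + 572 + 858 (23 divisors) = 2988
Since 2988 > 1716, 1716 is abundant.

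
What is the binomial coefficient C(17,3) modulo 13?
4

Using Lucas' theorem:
Write n=17 and k=3 in base 13:
n in base 13: [1, 4]
k in base 13: [0, 3]
C(17,3) mod 13 = ∏ C(n_i, k_i) mod 13
Digit binomials (mod 13): C(1,0) = 1; C(4,3) = 4
Product: 1 × 4 = 4 ≡ 4 (mod 13)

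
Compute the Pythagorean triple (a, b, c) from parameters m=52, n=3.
(2695, 312, 2713)

Euclid's formula: a = m² - n², b = 2mn, c = m² + n²
m = 52, n = 3
a = 52² - 3² = 2704 - 9 = 2695
b = 2 × 52 × 3 = 312
c = 52² + 3² = 2704 + 9 = 2713
Verification: 2695² + 312² = 7263025 + 97344 = 7360369 = 2713² ✓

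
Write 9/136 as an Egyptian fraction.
1/16 + 1/272

Greedy algorithm:
9/136: ceiling(136/9) = 16, use 1/16
1/272: ceiling(272/1) = 272, use 1/272
Result: 9/136 = 1/16 + 1/272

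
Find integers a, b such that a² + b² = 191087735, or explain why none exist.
Not possible

Factorization: 191087735 = 5 × 17 × 131^3
By Fermat: n is sum of two squares iff every prime p ≡ 3 (mod 4) appears to even power.
Prime(s) ≡ 3 (mod 4) with odd exponent: [(131, 3)]
Therefore 191087735 cannot be expressed as a² + b².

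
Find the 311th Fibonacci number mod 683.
466

Matrix identity: Q^n = [[F_(n+1), F_n], [F_n, F_(n-1)]] with Q = [[1,1],[1,0]].
n = 311 = 100110111₂. Square-and-multiply, entries mod 683:
Q^1 = [[1,1],[1,0]]
Q^2 = (Q^1)² = [[2,1],[1,1]]
Q^4 = (Q^2)² = [[5,3],[3,2]]
Q^9 = (Q^4)²·Q = [[55,34],[34,21]]
Q^19 = (Q^9)²·Q = [[618,83],[83,535]]
Q^38 = (Q^19)² = [[186,79],[79,107]]
Q^77 = (Q^38)²·Q = [[465,540],[540,608]]
Q^155 = (Q^77)²·Q = [[592,356],[356,236]]
Q^311 = (Q^155)²·Q = [[178,466],[466,395]]
F_311 mod 683 = Q^311[0][1] = 466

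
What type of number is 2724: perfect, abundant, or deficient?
abundant

Proper divisors of 2724: sum = 1 + 2 + 3 + 4 + 6 + 12 + 227 + 454 + 681 + 908 + 1362 = 3660
Since 3660 > 2724, 2724 is abundant.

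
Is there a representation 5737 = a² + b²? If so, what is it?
51² + 56² (a=51, b=56)

Factorization: 5737 = 5737
By Fermat: n is sum of two squares iff every prime p ≡ 3 (mod 4) appears to even power.
All primes ≡ 3 (mod 4) appear to even power.
Search a = 0, 1, 2, … for 5737 - a² a perfect square: first hit at a = 51: 5737 - 2601 = 3136 = 56².
5737 = 51² + 56² = 2601 + 3136 ✓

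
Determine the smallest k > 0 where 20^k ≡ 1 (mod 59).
29

59 is prime, so ord(20) divides φ(59) = 58.
Divisors of 58: 1, 2, 29, 58.
Repeated squaring: 20^1 ≡ 20, 20^2 ≡ 46, 20^4 ≡ 51, 20^8 ≡ 5, 20^16 ≡ 25, 20^32 ≡ 35 (mod 59).
Test 20^d mod 59 for each divisor d in increasing order:
20^1 ≡ 20
20^2 ≡ 46
20^29 = 20^16·20^8·20^4·20^1 ≡ 1  ← first divisor giving 1
The order is 29.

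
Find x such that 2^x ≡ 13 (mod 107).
14

Baby-step giant-step with step n = ⌈√107⌉ = 11.
Baby steps 2^j mod 107 (j:value) for j=0..10: 0:1, 1:2, 2:4, 3:8, 4:16, 5:32, 6:64, 7:21, 8:42, 9:84, 10:61.
Giant-step multiplier: 2^(-11) ≡ 2^(106-11) = 2^95 ≡ 50 (mod 107).
Giant steps γ_i = 13·50^i mod 107: γ_0=13, γ_1=8 (in table at j=3).
x = i·n + j = 1·11 + 3 = 14.
Check: 2^14 ≡ 13 (mod 107).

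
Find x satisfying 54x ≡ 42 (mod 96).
x ≡ 15 (mod 16)

gcd(54, 96) = 6, which divides 42, so solutions exist.
Divide through by 6: 9x ≡ 7 (mod 16).
Find 9^(-1) mod 16 by the extended Euclidean algorithm:
16 = 1 × 9 + 7  ⟹  7 = (1)·16 + (-1)·9
9 = 1 × 7 + 2  ⟹  2 = (-1)·16 + (2)·9
7 = 3 × 2 + 1  ⟹  1 = (4)·16 + (-7)·9
So (-7)·9 ≡ 1 (mod 16), i.e. 9^(-1) ≡ -7 ≡ 9 (mod 16).
x ≡ 9 × 7 = 63 ≡ 15 (mod 16).
Check: 54 × 15 = 810 ≡ 42 (mod 96).
x ≡ 15 (mod 16), giving 6 solutions mod 96.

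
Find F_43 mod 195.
77

Matrix identity: Q^n = [[F_(n+1), F_n], [F_n, F_(n-1)]] with Q = [[1,1],[1,0]].
n = 43 = 101011₂. Square-and-multiply, entries mod 195:
Q^1 = [[1,1],[1,0]]
Q^2 = (Q^1)² = [[2,1],[1,1]]
Q^5 = (Q^2)²·Q = [[8,5],[5,3]]
Q^10 = (Q^5)² = [[89,55],[55,34]]
Q^21 = (Q^10)²·Q = [[161,26],[26,135]]
Q^43 = (Q^21)²·Q = [[168,77],[77,91]]
F_43 mod 195 = Q^43[0][1] = 77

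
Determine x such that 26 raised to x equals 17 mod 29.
7

Baby-step giant-step with step n = ⌈√29⌉ = 6.
Baby steps 26^j mod 29 (j:value) for j=0..5: 0:1, 1:26, 2:9, 3:2, 4:23, 5:18.
Giant-step multiplier: 26^(-6) ≡ 26^(28-6) = 26^22 ≡ 22 (mod 29).
Giant steps γ_i = 17·22^i mod 29: γ_0=17, γ_1=26 (in table at j=1).
x = i·n + j = 1·6 + 1 = 7.
Check: 26^7 ≡ 17 (mod 29).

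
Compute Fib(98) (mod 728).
169

Matrix identity: Q^n = [[F_(n+1), F_n], [F_n, F_(n-1)]] with Q = [[1,1],[1,0]].
n = 98 = 1100010₂. Square-and-multiply, entries mod 728:
Q^1 = [[1,1],[1,0]]
Q^3 = (Q^1)²·Q = [[3,2],[2,1]]
Q^6 = (Q^3)² = [[13,8],[8,5]]
Q^12 = (Q^6)² = [[233,144],[144,89]]
Q^24 = (Q^12)² = [[41,504],[504,265]]
Q^49 = (Q^24)²·Q = [[57,169],[169,616]]
Q^98 = (Q^49)² = [[506,169],[169,337]]
F_98 mod 728 = Q^98[0][1] = 169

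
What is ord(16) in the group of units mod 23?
11

23 is prime, so ord(16) divides φ(23) = 22.
Divisors of 22: 1, 2, 11, 22.
Repeated squaring: 16^1 ≡ 16, 16^2 ≡ 3, 16^4 ≡ 9, 16^8 ≡ 12, 16^16 ≡ 6 (mod 23).
Test 16^d mod 23 for each divisor d in increasing order:
16^1 ≡ 16
16^2 ≡ 3
16^11 = 16^8·16^2·16^1 ≡ 1  ← first divisor giving 1
The order is 11.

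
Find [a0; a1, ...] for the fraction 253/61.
[4; 6, 1, 3, 2]

Euclidean algorithm steps:
253 = 4 × 61 + 9
61 = 6 × 9 + 7
9 = 1 × 7 + 2
7 = 3 × 2 + 1
2 = 2 × 1 + 0
Continued fraction: [4; 6, 1, 3, 2]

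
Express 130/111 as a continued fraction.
[1; 5, 1, 5, 3]

Euclidean algorithm steps:
130 = 1 × 111 + 19
111 = 5 × 19 + 16
19 = 1 × 16 + 3
16 = 5 × 3 + 1
3 = 3 × 1 + 0
Continued fraction: [1; 5, 1, 5, 3]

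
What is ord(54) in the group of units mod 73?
36

73 is prime, so ord(54) divides φ(73) = 72.
Divisors of 72: 1, 2, 3, 4, 6, 8, 9, 12, 18, 24, 36, 72.
Repeated squaring: 54^1 ≡ 54, 54^2 ≡ 69, 54^4 ≡ 16, 54^8 ≡ 37, 54^16 ≡ 55, 54^32 ≡ 32, 54^64 ≡ 2 (mod 73).
Test 54^d mod 73 for each divisor d in increasing order:
54^1 ≡ 54
54^2 ≡ 69
54^3 = 54^2·54^1 ≡ 3
54^4 ≡ 16
54^6 = 54^4·54^2 ≡ 9
54^8 ≡ 37
54^9 = 54^8·54^1 ≡ 27
54^12 = 54^8·54^4 ≡ 8
54^18 = 54^16·54^2 ≡ 72
54^24 = 54^16·54^8 ≡ 64
54^36 = 54^32·54^4 ≡ 1  ← first divisor giving 1
The order is 36.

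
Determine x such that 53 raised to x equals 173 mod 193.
57

Baby-step giant-step with step n = ⌈√193⌉ = 14.
Baby steps 53^j mod 193 (j:value) for j=0..13: 0:1, 1:53, 2:107, 3:74, 4:62, 5:5, 6:72, 7:149, 8:177, 9:117, 10:25, 11:167, 12:166, 13:113.
Giant-step multiplier: 53^(-14) ≡ 53^(192-14) = 53^178 ≡ 161 (mod 193).
Giant steps γ_i = 173·161^i mod 193: γ_0=173, γ_1=61, γ_2=171, γ_3=125, γ_4=53 (in table at j=1).
x = i·n + j = 4·14 + 1 = 57.
Check: 53^57 ≡ 173 (mod 193).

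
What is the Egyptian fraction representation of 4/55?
1/14 + 1/770

Greedy algorithm:
4/55: ceiling(55/4) = 14, use 1/14
1/770: ceiling(770/1) = 770, use 1/770
Result: 4/55 = 1/14 + 1/770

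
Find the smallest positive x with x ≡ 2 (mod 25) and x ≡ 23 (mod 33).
452

Using Chinese Remainder Theorem:
M = 25 × 33 = 825
M1 = 33, M2 = 25
y1 = 33^(-1) mod 25 = 22
y2 = 25^(-1) mod 33 = 4
x = (2×33×22 + 23×25×4) mod 825 = 452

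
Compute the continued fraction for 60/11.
[5; 2, 5]

Euclidean algorithm steps:
60 = 5 × 11 + 5
11 = 2 × 5 + 1
5 = 5 × 1 + 0
Continued fraction: [5; 2, 5]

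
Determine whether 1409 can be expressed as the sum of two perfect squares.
25² + 28² (a=25, b=28)

Factorization: 1409 = 1409
By Fermat: n is sum of two squares iff every prime p ≡ 3 (mod 4) appears to even power.
All primes ≡ 3 (mod 4) appear to even power.
Search a = 0, 1, 2, … for 1409 - a² a perfect square: first hit at a = 25: 1409 - 625 = 784 = 28².
1409 = 25² + 28² = 625 + 784 ✓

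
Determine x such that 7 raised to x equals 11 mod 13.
5

Baby-step giant-step with step n = ⌈√13⌉ = 4.
Baby steps 7^j mod 13 (j:value) for j=0..3: 0:1, 1:7, 2:10, 3:5.
Giant-step multiplier: 7^(-4) ≡ 7^(12-4) = 7^8 ≡ 3 (mod 13).
Giant steps γ_i = 11·3^i mod 13: γ_0=11, γ_1=7 (in table at j=1).
x = i·n + j = 1·4 + 1 = 5.
Check: 7^5 ≡ 11 (mod 13).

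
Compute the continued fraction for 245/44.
[5; 1, 1, 3, 6]

Euclidean algorithm steps:
245 = 5 × 44 + 25
44 = 1 × 25 + 19
25 = 1 × 19 + 6
19 = 3 × 6 + 1
6 = 6 × 1 + 0
Continued fraction: [5; 1, 1, 3, 6]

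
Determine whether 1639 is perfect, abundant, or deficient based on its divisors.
deficient

Proper divisors of 1639: sum = 1 + 11 + 149 = 161
Since 161 < 1639, 1639 is deficient.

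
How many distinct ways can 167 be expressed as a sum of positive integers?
207890420102

p(n) counts ways to write n as a sum of positive integers (order ignored).
Euler's pentagonal recurrence: p(k) = p(k-1) + p(k-2) - p(k-5) - p(k-7) + p(k-12) + p(k-15) - ... (offsets j(3j∓1)/2, signs ++--, p(0)=1, p(<0)=0).
DP table for k = 0..166: p(0)=1, p(1)=1, p(2)=2, p(3)=3, p(4)=5, p(5)=7, p(6)=11, p(7)=15, p(8)=22, p(9)=30, p(10)=42, p(11)=56, p(12)=77, p(13)=101, p(14)=135, p(15)=176, p(16)=231, p(17)=297, p(18)=385, p(19)=490, p(20)=627, p(21)=792, p(22)=1002, p(23)=1255, p(24)=1575, p(25)=1958, p(26)=2436, p(27)=3010, p(28)=3718, p(29)=4565, p(30)=5604, p(31)=6842, p(32)=8349, p(33)=10143, p(34)=12310, p(35)=14883, p(36)=17977, p(37)=21637, p(38)=26015, p(39)=31185, p(40)=37338, p(41)=44583, p(42)=53174, p(43)=63261, p(44)=75175, p(45)=89134, p(46)=105558, p(47)=124754, p(48)=147273, p(49)=173525, p(50)=204226, p(51)=239943, p(52)=281589, p(53)=329931, p(54)=386155, p(55)=451276, p(56)=526823, p(57)=614154, p(58)=715220, p(59)=831820, p(60)=966467, p(61)=1121505, p(62)=1300156, p(63)=1505499, p(64)=1741630, p(65)=2012558, p(66)=2323520, p(67)=2679689, p(68)=3087735, p(69)=3554345, p(70)=4087968, p(71)=4697205, p(72)=5392783, p(73)=6185689, p(74)=7089500, p(75)=8118264, p(76)=9289091, p(77)=10619863, p(78)=12132164, p(79)=13848650, p(80)=15796476, p(81)=18004327, p(82)=20506255, p(83)=23338469, p(84)=26543660, p(85)=30167357, p(86)=34262962, p(87)=38887673, p(88)=44108109, p(89)=49995925, p(90)=56634173, p(91)=64112359, p(92)=72533807, p(93)=82010177, p(94)=92669720, p(95)=104651419, p(96)=118114304, p(97)=133230930, p(98)=150198136, p(99)=169229875, p(100)=190569292, p(101)=214481126, p(102)=241265379, p(103)=271248950, p(104)=304801365, p(105)=342325709, p(106)=384276336, p(107)=431149389, p(108)=483502844, p(109)=541946240, p(110)=607163746, p(111)=679903203, p(112)=761002156, p(113)=851376628, p(114)=952050665, p(115)=1064144451, p(116)=1188908248, p(117)=1327710076, p(118)=1482074143, p(119)=1653668665, p(120)=1844349560, p(121)=2056148051, p(122)=2291320912, p(123)=2552338241, p(124)=2841940500, p(125)=3163127352, p(126)=3519222692, p(127)=3913864295, p(128)=4351078600, p(129)=4835271870, p(130)=5371315400, p(131)=5964539504, p(132)=6620830889, p(133)=7346629512, p(134)=8149040695, p(135)=9035836076, p(136)=10015581680, p(137)=11097645016, p(138)=12292341831, p(139)=13610949895, p(140)=15065878135, p(141)=16670689208, p(142)=18440293320, p(143)=20390982757, p(144)=22540654445, p(145)=24908858009, p(146)=27517052599, p(147)=30388671978, p(148)=33549419497, p(149)=37027355200, p(150)=40853235313, p(151)=45060624582, p(152)=49686288421, p(153)=54770336324, p(154)=60356673280, p(155)=66493182097, p(156)=73232243759, p(157)=80630964769, p(158)=88751778802, p(159)=97662728555, p(160)=107438159466, p(161)=118159068427, p(162)=129913904637, p(163)=142798995930, p(164)=156919475295, p(165)=172389800255, p(166)=189334822579.
Final step: p(167) = p(166) + p(165) - p(162) - p(160) + p(155) + p(152) - p(145) - p(141) + p(132) + p(127) - p(116) - p(110) + p(97) + p(90) - p(75) - p(67) + p(50) + p(41) - p(22) - p(12)
= 189334822579 + 172389800255 - 129913904637 - 107438159466 + 66493182097 + 49686288421 - 24908858009 - 16670689208 + 6620830889 + 3913864295 - 1188908248 - 607163746 + 133230930 + 56634173 - 8118264 - 2679689 + 204226 + 44583 - 1002 - 77
= 207890420102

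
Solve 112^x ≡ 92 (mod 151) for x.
15

Baby-step giant-step with step n = ⌈√151⌉ = 13.
Baby steps 112^j mod 151 (j:value) for j=0..12: 0:1, 1:112, 2:11, 3:24, 4:121, 5:113, 6:123, 7:35, 8:145, 9:83, 10:85, 11:7, 12:29.
Giant-step multiplier: 112^(-13) ≡ 112^(150-13) = 112^137 ≡ 51 (mod 151).
Giant steps γ_i = 92·51^i mod 151: γ_0=92, γ_1=11 (in table at j=2).
x = i·n + j = 1·13 + 2 = 15.
Check: 112^15 ≡ 92 (mod 151).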